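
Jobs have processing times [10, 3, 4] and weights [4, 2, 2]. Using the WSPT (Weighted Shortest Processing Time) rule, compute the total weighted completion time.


Compute p/w ratios and sort ascending (WSPT): [(3, 2), (4, 2), (10, 4)]
Compute weighted completion times:
  Job (p=3,w=2): C=3, w*C=2*3=6
  Job (p=4,w=2): C=7, w*C=2*7=14
  Job (p=10,w=4): C=17, w*C=4*17=68
Total weighted completion time = 88

88


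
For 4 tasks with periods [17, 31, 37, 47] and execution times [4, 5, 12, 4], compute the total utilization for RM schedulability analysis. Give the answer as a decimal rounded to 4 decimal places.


Compute individual utilizations (exact fractions):
  Task 1: C/T = 4/17 (approx. 0.2353)
  Task 2: C/T = 5/31 (approx. 0.1613)
  Task 3: C/T = 12/37 (approx. 0.3243)
  Task 4: C/T = 4/47 (approx. 0.0851)
Total utilization U = 4/17 + 5/31 + 12/37 + 4/47 = 738675/916453
Rounded to 4 decimal places: U = 0.8060
RM (Liu & Layland) bound for 4 tasks = 0.756828; compare with U = 738675/916453 (approx. 0.806015)
bound < U <= 1, so the RM sufficient condition is not met (inconclusive; an exact test such as response-time analysis is needed).

0.8060


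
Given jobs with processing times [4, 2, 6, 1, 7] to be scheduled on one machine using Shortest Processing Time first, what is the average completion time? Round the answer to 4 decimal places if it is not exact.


Sort jobs by processing time (SPT order): [1, 2, 4, 6, 7]
Compute completion times sequentially:
  Job 1: processing = 1, completes at 1
  Job 2: processing = 2, completes at 3
  Job 3: processing = 4, completes at 7
  Job 4: processing = 6, completes at 13
  Job 5: processing = 7, completes at 20
Sum of completion times = 44
Average completion time = 44/5 = 8.8

8.8


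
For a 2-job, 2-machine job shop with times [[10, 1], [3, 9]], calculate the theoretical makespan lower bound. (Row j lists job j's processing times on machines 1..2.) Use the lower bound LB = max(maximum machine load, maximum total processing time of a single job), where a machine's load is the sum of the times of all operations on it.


Machine loads:
  Machine 1: 10 + 3 = 13
  Machine 2: 1 + 9 = 10
Max machine load = 13
Job totals:
  Job 1: 11
  Job 2: 12
Max job total = 12
Lower bound = max(13, 12) = 13

13


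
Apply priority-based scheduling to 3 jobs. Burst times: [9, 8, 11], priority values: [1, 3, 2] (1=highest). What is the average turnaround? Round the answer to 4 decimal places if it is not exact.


Sort by priority (ascending = highest first):
Order: [(1, 9), (2, 11), (3, 8)]
Completion times:
  Priority 1, burst=9, C=9
  Priority 2, burst=11, C=20
  Priority 3, burst=8, C=28
Average turnaround = 57/3 = 19.0

19.0


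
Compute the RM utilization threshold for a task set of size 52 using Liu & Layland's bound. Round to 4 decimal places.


Compute 2^(1/52) = 1.0134189907
Subtract 1: 1.0134189907 - 1 = 0.0134189907
Multiply by n: 52 * 0.0134189907 = 0.6977875164
Round to 4 dp: 0.6978

0.6978


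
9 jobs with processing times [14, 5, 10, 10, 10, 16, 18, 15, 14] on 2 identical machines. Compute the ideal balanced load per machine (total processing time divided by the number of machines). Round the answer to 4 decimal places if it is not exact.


Total processing time = 14 + 5 + 10 + 10 + 10 + 16 + 18 + 15 + 14 = 112
Number of machines = 2
Ideal balanced load = 112 / 2 = 56.0

56.0


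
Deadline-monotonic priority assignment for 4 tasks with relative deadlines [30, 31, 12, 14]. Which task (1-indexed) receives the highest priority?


Sort tasks by relative deadline (ascending):
  Task 3: deadline = 12
  Task 4: deadline = 14
  Task 1: deadline = 30
  Task 2: deadline = 31
Priority order (highest first): [3, 4, 1, 2]
Highest priority task = 3

3


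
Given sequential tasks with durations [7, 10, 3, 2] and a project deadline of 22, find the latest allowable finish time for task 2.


LF(activity 2) = deadline - sum of successor durations
Successors: activities 3 through 4 with durations [3, 2]
Sum of successor durations = 5
LF = 22 - 5 = 17

17


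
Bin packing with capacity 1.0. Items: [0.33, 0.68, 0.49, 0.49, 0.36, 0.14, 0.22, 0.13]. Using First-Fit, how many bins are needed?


Place items sequentially using First-Fit:
  Item 0.33 -> new Bin 1
  Item 0.68 -> new Bin 2
  Item 0.49 -> Bin 1 (now 0.82)
  Item 0.49 -> new Bin 3
  Item 0.36 -> Bin 3 (now 0.85)
  Item 0.14 -> Bin 1 (now 0.96)
  Item 0.22 -> Bin 2 (now 0.9)
  Item 0.13 -> Bin 3 (now 0.98)
Total bins used = 3

3


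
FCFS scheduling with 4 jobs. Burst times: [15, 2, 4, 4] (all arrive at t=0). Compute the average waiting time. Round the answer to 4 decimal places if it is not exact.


FCFS order (as given): [15, 2, 4, 4]
Waiting times:
  Job 1: wait = 0
  Job 2: wait = 15
  Job 3: wait = 17
  Job 4: wait = 21
Sum of waiting times = 53
Average waiting time = 53/4 = 13.25

13.25


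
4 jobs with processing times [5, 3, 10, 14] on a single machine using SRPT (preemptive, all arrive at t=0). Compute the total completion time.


Since all jobs arrive at t=0, SRPT equals SPT ordering.
SPT order: [3, 5, 10, 14]
Completion times:
  Job 1: p=3, C=3
  Job 2: p=5, C=8
  Job 3: p=10, C=18
  Job 4: p=14, C=32
Total completion time = 3 + 8 + 18 + 32 = 61

61


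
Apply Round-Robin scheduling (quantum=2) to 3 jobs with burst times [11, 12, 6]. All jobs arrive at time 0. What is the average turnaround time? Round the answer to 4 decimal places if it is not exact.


Time quantum = 2
Execution trace:
  J1 runs 2 units, time = 2
  J2 runs 2 units, time = 4
  J3 runs 2 units, time = 6
  J1 runs 2 units, time = 8
  J2 runs 2 units, time = 10
  J3 runs 2 units, time = 12
  J1 runs 2 units, time = 14
  J2 runs 2 units, time = 16
  J3 runs 2 units, time = 18
  J1 runs 2 units, time = 20
  J2 runs 2 units, time = 22
  J1 runs 2 units, time = 24
  J2 runs 2 units, time = 26
  J1 runs 1 units, time = 27
  J2 runs 2 units, time = 29
Finish times: [27, 29, 18]
Average turnaround = 74/3 = 24.6667

24.6667


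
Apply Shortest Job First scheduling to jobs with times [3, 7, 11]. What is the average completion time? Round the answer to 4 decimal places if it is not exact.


SJF order (ascending): [3, 7, 11]
Completion times:
  Job 1: burst=3, C=3
  Job 2: burst=7, C=10
  Job 3: burst=11, C=21
Average completion = 34/3 = 11.3333

11.3333


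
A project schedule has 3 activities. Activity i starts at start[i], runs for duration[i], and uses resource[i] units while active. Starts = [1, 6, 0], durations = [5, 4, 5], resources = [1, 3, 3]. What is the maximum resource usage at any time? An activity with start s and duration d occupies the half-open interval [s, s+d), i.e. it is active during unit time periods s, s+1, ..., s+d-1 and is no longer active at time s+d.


Each activity i is active on [start_i, start_i + duration_i).
Compute total resource usage per time slot:
  t=0: active resources = [3], total = 3
  t=1: active resources = [1, 3], total = 4
  t=2: active resources = [1, 3], total = 4
  t=3: active resources = [1, 3], total = 4
  t=4: active resources = [1, 3], total = 4
  t=5: active resources = [1], total = 1
  t=6: active resources = [3], total = 3
  t=7: active resources = [3], total = 3
  t=8: active resources = [3], total = 3
  t=9: active resources = [3], total = 3
Peak resource demand = 4

4


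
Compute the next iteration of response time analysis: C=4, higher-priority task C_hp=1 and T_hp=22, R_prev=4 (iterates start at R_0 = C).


R_next = C + ceil(R_prev / T_hp) * C_hp
ceil(4 / 22) = ceil(0.1818) = 1
Interference = 1 * 1 = 1
R_next = 4 + 1 = 5

5


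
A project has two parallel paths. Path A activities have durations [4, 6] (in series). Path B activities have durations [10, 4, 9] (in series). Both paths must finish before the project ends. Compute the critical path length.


Path A total = 4 + 6 = 10
Path B total = 10 + 4 + 9 = 23
Critical path = longest path = max(10, 23) = 23

23


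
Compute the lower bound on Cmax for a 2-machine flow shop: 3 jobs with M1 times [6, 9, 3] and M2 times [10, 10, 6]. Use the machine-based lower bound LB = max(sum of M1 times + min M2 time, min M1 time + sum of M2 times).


LB1 = sum(M1 times) + min(M2 times) = 18 + 6 = 24
LB2 = min(M1 times) + sum(M2 times) = 3 + 26 = 29
Lower bound = max(LB1, LB2) = max(24, 29) = 29

29


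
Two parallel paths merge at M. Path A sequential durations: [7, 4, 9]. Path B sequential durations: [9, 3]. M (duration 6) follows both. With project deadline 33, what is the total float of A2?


Forward pass: ES(A2) = sum of predecessors on chain A = 7
EF = ES + duration = 7 + 4 = 11
Backward pass: LF(M) = deadline = 33; LS(M) = 33 - 6 = 27
LF(A2) = LS(M) - sum(successors on chain A) = 27 - 9 = 18
LS = LF - duration = 18 - 4 = 14
Total float = LS - ES = 14 - 7 = 7

7


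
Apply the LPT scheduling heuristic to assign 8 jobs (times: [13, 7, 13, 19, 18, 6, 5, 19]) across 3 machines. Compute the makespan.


Sort jobs in decreasing order (LPT): [19, 19, 18, 13, 13, 7, 6, 5]
Assign each job to the least loaded machine:
  Machine 1: jobs [19, 13], load = 32
  Machine 2: jobs [19, 7, 6], load = 32
  Machine 3: jobs [18, 13, 5], load = 36
Makespan = max load = 36

36


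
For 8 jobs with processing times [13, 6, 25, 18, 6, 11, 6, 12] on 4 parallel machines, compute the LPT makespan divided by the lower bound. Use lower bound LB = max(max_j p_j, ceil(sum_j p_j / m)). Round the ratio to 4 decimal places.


LPT order: [25, 18, 13, 12, 11, 6, 6, 6]
Machine loads after assignment: [25, 24, 25, 23]
LPT makespan = 25
Lower bound = max(max_job, ceil(total/4)) = max(25, 25) = 25
Ratio = 25 / 25 = 1.0

1.0


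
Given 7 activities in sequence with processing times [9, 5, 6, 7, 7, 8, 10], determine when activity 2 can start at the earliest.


Activity 2 starts after activities 1 through 1 complete.
Predecessor durations: [9]
ES = 9 = 9

9


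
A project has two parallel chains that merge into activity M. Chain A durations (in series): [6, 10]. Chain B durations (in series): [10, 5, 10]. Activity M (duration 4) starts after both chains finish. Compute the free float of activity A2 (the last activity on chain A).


ES(A2) = sum of predecessors on chain A = 6
EF(A2) = ES + duration = 6 + 10 = 16
Successor of A2 is M. ES(M) = max(sum(A), sum(B)) = max(16, 25) = 25
Free float = ES(successor) - EF(current) = 25 - 16 = 9

9


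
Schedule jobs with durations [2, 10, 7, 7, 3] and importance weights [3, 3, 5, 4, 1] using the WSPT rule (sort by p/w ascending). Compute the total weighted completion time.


Compute p/w ratios and sort ascending (WSPT): [(2, 3), (7, 5), (7, 4), (3, 1), (10, 3)]
Compute weighted completion times:
  Job (p=2,w=3): C=2, w*C=3*2=6
  Job (p=7,w=5): C=9, w*C=5*9=45
  Job (p=7,w=4): C=16, w*C=4*16=64
  Job (p=3,w=1): C=19, w*C=1*19=19
  Job (p=10,w=3): C=29, w*C=3*29=87
Total weighted completion time = 221

221


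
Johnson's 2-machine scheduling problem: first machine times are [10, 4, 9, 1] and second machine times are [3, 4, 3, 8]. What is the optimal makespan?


Apply Johnson's rule:
  Group 1 (a <= b): [(4, 1, 8), (2, 4, 4)]
  Group 2 (a > b): [(1, 10, 3), (3, 9, 3)]
Optimal job order: [4, 2, 1, 3]
Schedule:
  Job 4: M1 done at 1, M2 done at 9
  Job 2: M1 done at 5, M2 done at 13
  Job 1: M1 done at 15, M2 done at 18
  Job 3: M1 done at 24, M2 done at 27
Makespan = 27

27


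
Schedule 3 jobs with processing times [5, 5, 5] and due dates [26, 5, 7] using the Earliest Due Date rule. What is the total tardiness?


Sort by due date (EDD order): [(5, 5), (5, 7), (5, 26)]
Compute completion times and tardiness:
  Job 1: p=5, d=5, C=5, tardiness=max(0,5-5)=0
  Job 2: p=5, d=7, C=10, tardiness=max(0,10-7)=3
  Job 3: p=5, d=26, C=15, tardiness=max(0,15-26)=0
Total tardiness = 3

3


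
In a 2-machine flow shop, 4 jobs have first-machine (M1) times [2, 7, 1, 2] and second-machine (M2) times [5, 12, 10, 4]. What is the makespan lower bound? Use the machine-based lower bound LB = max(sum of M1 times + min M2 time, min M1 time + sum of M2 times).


LB1 = sum(M1 times) + min(M2 times) = 12 + 4 = 16
LB2 = min(M1 times) + sum(M2 times) = 1 + 31 = 32
Lower bound = max(LB1, LB2) = max(16, 32) = 32

32


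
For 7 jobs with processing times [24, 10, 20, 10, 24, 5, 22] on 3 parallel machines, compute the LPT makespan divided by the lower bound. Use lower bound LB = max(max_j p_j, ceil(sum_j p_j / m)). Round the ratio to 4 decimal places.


LPT order: [24, 24, 22, 20, 10, 10, 5]
Machine loads after assignment: [39, 34, 42]
LPT makespan = 42
Lower bound = max(max_job, ceil(total/3)) = max(24, 39) = 39
Ratio = 42 / 39 = 1.0769

1.0769


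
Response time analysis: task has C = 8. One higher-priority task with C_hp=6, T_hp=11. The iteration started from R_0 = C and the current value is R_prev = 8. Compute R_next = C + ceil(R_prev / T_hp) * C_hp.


R_next = C + ceil(R_prev / T_hp) * C_hp
ceil(8 / 11) = ceil(0.7273) = 1
Interference = 1 * 6 = 6
R_next = 8 + 6 = 14

14


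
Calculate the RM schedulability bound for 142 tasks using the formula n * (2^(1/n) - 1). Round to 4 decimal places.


Compute 2^(1/142) = 1.0048932512
Subtract 1: 1.0048932512 - 1 = 0.0048932512
Multiply by n: 142 * 0.0048932512 = 0.6948416704
Round to 4 dp: 0.6948

0.6948


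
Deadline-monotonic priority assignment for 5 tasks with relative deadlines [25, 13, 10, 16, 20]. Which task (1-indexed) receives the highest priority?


Sort tasks by relative deadline (ascending):
  Task 3: deadline = 10
  Task 2: deadline = 13
  Task 4: deadline = 16
  Task 5: deadline = 20
  Task 1: deadline = 25
Priority order (highest first): [3, 2, 4, 5, 1]
Highest priority task = 3

3


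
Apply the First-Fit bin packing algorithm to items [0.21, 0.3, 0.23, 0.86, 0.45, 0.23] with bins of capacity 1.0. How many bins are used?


Place items sequentially using First-Fit:
  Item 0.21 -> new Bin 1
  Item 0.3 -> Bin 1 (now 0.51)
  Item 0.23 -> Bin 1 (now 0.74)
  Item 0.86 -> new Bin 2
  Item 0.45 -> new Bin 3
  Item 0.23 -> Bin 1 (now 0.97)
Total bins used = 3

3


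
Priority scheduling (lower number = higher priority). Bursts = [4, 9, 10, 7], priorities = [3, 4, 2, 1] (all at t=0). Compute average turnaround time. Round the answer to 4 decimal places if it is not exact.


Sort by priority (ascending = highest first):
Order: [(1, 7), (2, 10), (3, 4), (4, 9)]
Completion times:
  Priority 1, burst=7, C=7
  Priority 2, burst=10, C=17
  Priority 3, burst=4, C=21
  Priority 4, burst=9, C=30
Average turnaround = 75/4 = 18.75

18.75


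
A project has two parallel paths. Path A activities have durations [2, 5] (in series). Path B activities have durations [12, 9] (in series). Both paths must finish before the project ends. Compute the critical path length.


Path A total = 2 + 5 = 7
Path B total = 12 + 9 = 21
Critical path = longest path = max(7, 21) = 21

21


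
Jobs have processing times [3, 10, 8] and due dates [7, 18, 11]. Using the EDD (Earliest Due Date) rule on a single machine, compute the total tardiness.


Sort by due date (EDD order): [(3, 7), (8, 11), (10, 18)]
Compute completion times and tardiness:
  Job 1: p=3, d=7, C=3, tardiness=max(0,3-7)=0
  Job 2: p=8, d=11, C=11, tardiness=max(0,11-11)=0
  Job 3: p=10, d=18, C=21, tardiness=max(0,21-18)=3
Total tardiness = 3

3


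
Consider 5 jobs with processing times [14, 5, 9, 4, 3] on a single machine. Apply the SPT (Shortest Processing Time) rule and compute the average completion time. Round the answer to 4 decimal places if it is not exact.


Sort jobs by processing time (SPT order): [3, 4, 5, 9, 14]
Compute completion times sequentially:
  Job 1: processing = 3, completes at 3
  Job 2: processing = 4, completes at 7
  Job 3: processing = 5, completes at 12
  Job 4: processing = 9, completes at 21
  Job 5: processing = 14, completes at 35
Sum of completion times = 78
Average completion time = 78/5 = 15.6

15.6


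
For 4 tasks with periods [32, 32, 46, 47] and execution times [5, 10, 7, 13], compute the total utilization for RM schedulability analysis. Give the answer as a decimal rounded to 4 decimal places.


Compute individual utilizations (exact fractions):
  Task 1: C/T = 5/32 (approx. 0.1563)
  Task 2: C/T = 10/32 = 5/16 (approx. 0.3125)
  Task 3: C/T = 7/46 (approx. 0.1522)
  Task 4: C/T = 13/47 (approx. 0.2766)
Total utilization U = 5/32 + 5/16 + 7/46 + 13/47 = 31047/34592
Rounded to 4 decimal places: U = 0.8975
RM (Liu & Layland) bound for 4 tasks = 0.756828; compare with U = 31047/34592 (approx. 0.897520)
bound < U <= 1, so the RM sufficient condition is not met (inconclusive; an exact test such as response-time analysis is needed).

0.8975


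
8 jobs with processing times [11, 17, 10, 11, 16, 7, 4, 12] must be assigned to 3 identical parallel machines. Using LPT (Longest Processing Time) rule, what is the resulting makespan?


Sort jobs in decreasing order (LPT): [17, 16, 12, 11, 11, 10, 7, 4]
Assign each job to the least loaded machine:
  Machine 1: jobs [17, 10, 4], load = 31
  Machine 2: jobs [16, 11], load = 27
  Machine 3: jobs [12, 11, 7], load = 30
Makespan = max load = 31

31


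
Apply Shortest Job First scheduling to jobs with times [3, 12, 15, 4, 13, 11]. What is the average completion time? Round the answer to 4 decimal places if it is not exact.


SJF order (ascending): [3, 4, 11, 12, 13, 15]
Completion times:
  Job 1: burst=3, C=3
  Job 2: burst=4, C=7
  Job 3: burst=11, C=18
  Job 4: burst=12, C=30
  Job 5: burst=13, C=43
  Job 6: burst=15, C=58
Average completion = 159/6 = 26.5

26.5


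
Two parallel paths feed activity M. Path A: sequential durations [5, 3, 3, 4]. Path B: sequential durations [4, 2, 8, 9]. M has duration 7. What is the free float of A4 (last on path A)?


ES(A4) = sum of predecessors on chain A = 11
EF(A4) = ES + duration = 11 + 4 = 15
Successor of A4 is M. ES(M) = max(sum(A), sum(B)) = max(15, 23) = 23
Free float = ES(successor) - EF(current) = 23 - 15 = 8

8


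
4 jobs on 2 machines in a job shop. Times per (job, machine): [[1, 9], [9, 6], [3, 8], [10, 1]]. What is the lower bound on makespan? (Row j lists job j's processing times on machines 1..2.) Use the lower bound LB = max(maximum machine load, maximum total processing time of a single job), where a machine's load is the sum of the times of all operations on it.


Machine loads:
  Machine 1: 1 + 9 + 3 + 10 = 23
  Machine 2: 9 + 6 + 8 + 1 = 24
Max machine load = 24
Job totals:
  Job 1: 10
  Job 2: 15
  Job 3: 11
  Job 4: 11
Max job total = 15
Lower bound = max(24, 15) = 24

24


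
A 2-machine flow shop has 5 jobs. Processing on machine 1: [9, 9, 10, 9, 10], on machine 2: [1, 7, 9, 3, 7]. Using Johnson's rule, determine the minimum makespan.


Apply Johnson's rule:
  Group 1 (a <= b): []
  Group 2 (a > b): [(3, 10, 9), (2, 9, 7), (5, 10, 7), (4, 9, 3), (1, 9, 1)]
Optimal job order: [3, 2, 5, 4, 1]
Schedule:
  Job 3: M1 done at 10, M2 done at 19
  Job 2: M1 done at 19, M2 done at 26
  Job 5: M1 done at 29, M2 done at 36
  Job 4: M1 done at 38, M2 done at 41
  Job 1: M1 done at 47, M2 done at 48
Makespan = 48

48


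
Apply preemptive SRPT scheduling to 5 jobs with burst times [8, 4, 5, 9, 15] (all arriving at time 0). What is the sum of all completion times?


Since all jobs arrive at t=0, SRPT equals SPT ordering.
SPT order: [4, 5, 8, 9, 15]
Completion times:
  Job 1: p=4, C=4
  Job 2: p=5, C=9
  Job 3: p=8, C=17
  Job 4: p=9, C=26
  Job 5: p=15, C=41
Total completion time = 4 + 9 + 17 + 26 + 41 = 97

97


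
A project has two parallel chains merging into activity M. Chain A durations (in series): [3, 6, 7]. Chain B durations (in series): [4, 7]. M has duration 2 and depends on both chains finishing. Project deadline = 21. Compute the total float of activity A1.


Forward pass: ES(A1) = sum of predecessors on chain A = 0
EF = ES + duration = 0 + 3 = 3
Backward pass: LF(M) = deadline = 21; LS(M) = 21 - 2 = 19
LF(A1) = LS(M) - sum(successors on chain A) = 19 - 13 = 6
LS = LF - duration = 6 - 3 = 3
Total float = LS - ES = 3 - 0 = 3

3


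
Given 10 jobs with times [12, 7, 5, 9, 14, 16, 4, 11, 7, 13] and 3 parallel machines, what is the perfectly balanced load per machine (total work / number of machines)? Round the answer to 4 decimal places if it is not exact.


Total processing time = 12 + 7 + 5 + 9 + 14 + 16 + 4 + 11 + 7 + 13 = 98
Number of machines = 3
Ideal balanced load = 98 / 3 = 32.6667

32.6667


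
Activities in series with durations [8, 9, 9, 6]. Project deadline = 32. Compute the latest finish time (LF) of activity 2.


LF(activity 2) = deadline - sum of successor durations
Successors: activities 3 through 4 with durations [9, 6]
Sum of successor durations = 15
LF = 32 - 15 = 17

17


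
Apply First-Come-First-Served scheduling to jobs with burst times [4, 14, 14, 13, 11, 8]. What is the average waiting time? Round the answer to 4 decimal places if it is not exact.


FCFS order (as given): [4, 14, 14, 13, 11, 8]
Waiting times:
  Job 1: wait = 0
  Job 2: wait = 4
  Job 3: wait = 18
  Job 4: wait = 32
  Job 5: wait = 45
  Job 6: wait = 56
Sum of waiting times = 155
Average waiting time = 155/6 = 25.8333

25.8333


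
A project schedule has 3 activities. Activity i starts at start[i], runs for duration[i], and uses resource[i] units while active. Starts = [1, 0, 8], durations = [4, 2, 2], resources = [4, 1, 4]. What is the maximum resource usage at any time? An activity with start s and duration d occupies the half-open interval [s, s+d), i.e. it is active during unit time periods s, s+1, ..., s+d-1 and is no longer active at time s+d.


Each activity i is active on [start_i, start_i + duration_i).
Compute total resource usage per time slot:
  t=0: active resources = [1], total = 1
  t=1: active resources = [4, 1], total = 5
  t=2: active resources = [4], total = 4
  t=3: active resources = [4], total = 4
  t=4: active resources = [4], total = 4
  t=5: active resources = [], total = 0
  t=6: active resources = [], total = 0
  t=7: active resources = [], total = 0
  t=8: active resources = [4], total = 4
  t=9: active resources = [4], total = 4
Peak resource demand = 5

5


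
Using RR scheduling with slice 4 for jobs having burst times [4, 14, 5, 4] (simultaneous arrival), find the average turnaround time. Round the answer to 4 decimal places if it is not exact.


Time quantum = 4
Execution trace:
  J1 runs 4 units, time = 4
  J2 runs 4 units, time = 8
  J3 runs 4 units, time = 12
  J4 runs 4 units, time = 16
  J2 runs 4 units, time = 20
  J3 runs 1 units, time = 21
  J2 runs 4 units, time = 25
  J2 runs 2 units, time = 27
Finish times: [4, 27, 21, 16]
Average turnaround = 68/4 = 17.0

17.0


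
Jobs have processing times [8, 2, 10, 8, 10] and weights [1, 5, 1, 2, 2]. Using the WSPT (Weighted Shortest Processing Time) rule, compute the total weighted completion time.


Compute p/w ratios and sort ascending (WSPT): [(2, 5), (8, 2), (10, 2), (8, 1), (10, 1)]
Compute weighted completion times:
  Job (p=2,w=5): C=2, w*C=5*2=10
  Job (p=8,w=2): C=10, w*C=2*10=20
  Job (p=10,w=2): C=20, w*C=2*20=40
  Job (p=8,w=1): C=28, w*C=1*28=28
  Job (p=10,w=1): C=38, w*C=1*38=38
Total weighted completion time = 136

136


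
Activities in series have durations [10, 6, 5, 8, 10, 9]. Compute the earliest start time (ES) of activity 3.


Activity 3 starts after activities 1 through 2 complete.
Predecessor durations: [10, 6]
ES = 10 + 6 = 16

16


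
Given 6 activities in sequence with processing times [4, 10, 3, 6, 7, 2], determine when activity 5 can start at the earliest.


Activity 5 starts after activities 1 through 4 complete.
Predecessor durations: [4, 10, 3, 6]
ES = 4 + 10 + 3 + 6 = 23

23


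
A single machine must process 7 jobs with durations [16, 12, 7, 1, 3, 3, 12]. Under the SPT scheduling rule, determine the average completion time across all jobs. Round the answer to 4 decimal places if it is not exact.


Sort jobs by processing time (SPT order): [1, 3, 3, 7, 12, 12, 16]
Compute completion times sequentially:
  Job 1: processing = 1, completes at 1
  Job 2: processing = 3, completes at 4
  Job 3: processing = 3, completes at 7
  Job 4: processing = 7, completes at 14
  Job 5: processing = 12, completes at 26
  Job 6: processing = 12, completes at 38
  Job 7: processing = 16, completes at 54
Sum of completion times = 144
Average completion time = 144/7 = 20.5714

20.5714


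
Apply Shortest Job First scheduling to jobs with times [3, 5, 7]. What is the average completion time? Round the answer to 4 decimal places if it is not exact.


SJF order (ascending): [3, 5, 7]
Completion times:
  Job 1: burst=3, C=3
  Job 2: burst=5, C=8
  Job 3: burst=7, C=15
Average completion = 26/3 = 8.6667

8.6667


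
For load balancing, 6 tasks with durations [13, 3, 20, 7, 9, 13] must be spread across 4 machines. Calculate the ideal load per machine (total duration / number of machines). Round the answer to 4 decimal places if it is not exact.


Total processing time = 13 + 3 + 20 + 7 + 9 + 13 = 65
Number of machines = 4
Ideal balanced load = 65 / 4 = 16.25

16.25


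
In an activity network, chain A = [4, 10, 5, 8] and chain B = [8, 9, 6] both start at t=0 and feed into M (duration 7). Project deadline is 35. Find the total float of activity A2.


Forward pass: ES(A2) = sum of predecessors on chain A = 4
EF = ES + duration = 4 + 10 = 14
Backward pass: LF(M) = deadline = 35; LS(M) = 35 - 7 = 28
LF(A2) = LS(M) - sum(successors on chain A) = 28 - 13 = 15
LS = LF - duration = 15 - 10 = 5
Total float = LS - ES = 5 - 4 = 1

1


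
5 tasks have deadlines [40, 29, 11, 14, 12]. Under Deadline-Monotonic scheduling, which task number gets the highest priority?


Sort tasks by relative deadline (ascending):
  Task 3: deadline = 11
  Task 5: deadline = 12
  Task 4: deadline = 14
  Task 2: deadline = 29
  Task 1: deadline = 40
Priority order (highest first): [3, 5, 4, 2, 1]
Highest priority task = 3

3


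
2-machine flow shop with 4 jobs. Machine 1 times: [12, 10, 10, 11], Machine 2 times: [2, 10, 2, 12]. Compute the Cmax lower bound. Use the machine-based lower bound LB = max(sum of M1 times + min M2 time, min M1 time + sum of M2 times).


LB1 = sum(M1 times) + min(M2 times) = 43 + 2 = 45
LB2 = min(M1 times) + sum(M2 times) = 10 + 26 = 36
Lower bound = max(LB1, LB2) = max(45, 36) = 45

45


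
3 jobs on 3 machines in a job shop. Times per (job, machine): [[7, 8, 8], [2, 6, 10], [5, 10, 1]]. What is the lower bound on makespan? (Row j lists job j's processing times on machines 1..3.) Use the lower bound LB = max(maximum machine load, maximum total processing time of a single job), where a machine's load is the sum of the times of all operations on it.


Machine loads:
  Machine 1: 7 + 2 + 5 = 14
  Machine 2: 8 + 6 + 10 = 24
  Machine 3: 8 + 10 + 1 = 19
Max machine load = 24
Job totals:
  Job 1: 23
  Job 2: 18
  Job 3: 16
Max job total = 23
Lower bound = max(24, 23) = 24

24


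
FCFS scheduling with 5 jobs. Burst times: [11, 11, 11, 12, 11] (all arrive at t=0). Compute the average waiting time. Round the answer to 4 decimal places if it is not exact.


FCFS order (as given): [11, 11, 11, 12, 11]
Waiting times:
  Job 1: wait = 0
  Job 2: wait = 11
  Job 3: wait = 22
  Job 4: wait = 33
  Job 5: wait = 45
Sum of waiting times = 111
Average waiting time = 111/5 = 22.2

22.2


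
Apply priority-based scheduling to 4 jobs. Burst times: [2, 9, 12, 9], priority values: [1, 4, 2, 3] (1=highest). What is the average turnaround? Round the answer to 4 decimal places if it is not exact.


Sort by priority (ascending = highest first):
Order: [(1, 2), (2, 12), (3, 9), (4, 9)]
Completion times:
  Priority 1, burst=2, C=2
  Priority 2, burst=12, C=14
  Priority 3, burst=9, C=23
  Priority 4, burst=9, C=32
Average turnaround = 71/4 = 17.75

17.75


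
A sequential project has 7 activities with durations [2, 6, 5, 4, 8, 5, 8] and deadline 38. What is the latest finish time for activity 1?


LF(activity 1) = deadline - sum of successor durations
Successors: activities 2 through 7 with durations [6, 5, 4, 8, 5, 8]
Sum of successor durations = 36
LF = 38 - 36 = 2

2


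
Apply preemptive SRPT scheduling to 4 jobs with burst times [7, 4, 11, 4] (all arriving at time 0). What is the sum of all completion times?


Since all jobs arrive at t=0, SRPT equals SPT ordering.
SPT order: [4, 4, 7, 11]
Completion times:
  Job 1: p=4, C=4
  Job 2: p=4, C=8
  Job 3: p=7, C=15
  Job 4: p=11, C=26
Total completion time = 4 + 8 + 15 + 26 = 53

53


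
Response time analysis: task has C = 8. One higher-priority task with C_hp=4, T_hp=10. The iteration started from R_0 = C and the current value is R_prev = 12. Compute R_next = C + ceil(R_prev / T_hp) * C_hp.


R_next = C + ceil(R_prev / T_hp) * C_hp
ceil(12 / 10) = ceil(1.2) = 2
Interference = 2 * 4 = 8
R_next = 8 + 8 = 16

16


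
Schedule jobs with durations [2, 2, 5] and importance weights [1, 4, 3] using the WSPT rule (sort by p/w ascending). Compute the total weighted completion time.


Compute p/w ratios and sort ascending (WSPT): [(2, 4), (5, 3), (2, 1)]
Compute weighted completion times:
  Job (p=2,w=4): C=2, w*C=4*2=8
  Job (p=5,w=3): C=7, w*C=3*7=21
  Job (p=2,w=1): C=9, w*C=1*9=9
Total weighted completion time = 38

38


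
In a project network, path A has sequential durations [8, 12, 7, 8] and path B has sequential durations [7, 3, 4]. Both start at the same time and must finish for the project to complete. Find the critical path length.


Path A total = 8 + 12 + 7 + 8 = 35
Path B total = 7 + 3 + 4 = 14
Critical path = longest path = max(35, 14) = 35

35


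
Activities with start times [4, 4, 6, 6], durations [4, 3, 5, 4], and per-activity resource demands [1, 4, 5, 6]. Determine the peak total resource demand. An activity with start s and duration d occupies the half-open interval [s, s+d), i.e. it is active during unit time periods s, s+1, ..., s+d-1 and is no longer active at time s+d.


Each activity i is active on [start_i, start_i + duration_i).
Compute total resource usage per time slot:
  t=0: active resources = [], total = 0
  t=1: active resources = [], total = 0
  t=2: active resources = [], total = 0
  t=3: active resources = [], total = 0
  t=4: active resources = [1, 4], total = 5
  t=5: active resources = [1, 4], total = 5
  t=6: active resources = [1, 4, 5, 6], total = 16
  t=7: active resources = [1, 5, 6], total = 12
  t=8: active resources = [5, 6], total = 11
  t=9: active resources = [5, 6], total = 11
  t=10: active resources = [5], total = 5
Peak resource demand = 16

16


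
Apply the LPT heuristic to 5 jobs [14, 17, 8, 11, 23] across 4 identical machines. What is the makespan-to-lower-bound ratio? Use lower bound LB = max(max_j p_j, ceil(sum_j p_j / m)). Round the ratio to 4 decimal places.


LPT order: [23, 17, 14, 11, 8]
Machine loads after assignment: [23, 17, 14, 19]
LPT makespan = 23
Lower bound = max(max_job, ceil(total/4)) = max(23, 19) = 23
Ratio = 23 / 23 = 1.0

1.0


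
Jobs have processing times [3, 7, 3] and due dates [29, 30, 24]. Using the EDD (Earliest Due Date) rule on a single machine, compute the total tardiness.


Sort by due date (EDD order): [(3, 24), (3, 29), (7, 30)]
Compute completion times and tardiness:
  Job 1: p=3, d=24, C=3, tardiness=max(0,3-24)=0
  Job 2: p=3, d=29, C=6, tardiness=max(0,6-29)=0
  Job 3: p=7, d=30, C=13, tardiness=max(0,13-30)=0
Total tardiness = 0

0


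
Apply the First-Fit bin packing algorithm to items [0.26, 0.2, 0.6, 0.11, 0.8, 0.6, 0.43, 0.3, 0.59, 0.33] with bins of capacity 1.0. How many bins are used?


Place items sequentially using First-Fit:
  Item 0.26 -> new Bin 1
  Item 0.2 -> Bin 1 (now 0.46)
  Item 0.6 -> new Bin 2
  Item 0.11 -> Bin 1 (now 0.57)
  Item 0.8 -> new Bin 3
  Item 0.6 -> new Bin 4
  Item 0.43 -> Bin 1 (now 1.0)
  Item 0.3 -> Bin 2 (now 0.9)
  Item 0.59 -> new Bin 5
  Item 0.33 -> Bin 4 (now 0.93)
Total bins used = 5

5


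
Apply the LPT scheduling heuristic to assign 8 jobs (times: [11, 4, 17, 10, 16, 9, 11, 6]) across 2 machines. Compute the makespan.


Sort jobs in decreasing order (LPT): [17, 16, 11, 11, 10, 9, 6, 4]
Assign each job to the least loaded machine:
  Machine 1: jobs [17, 11, 9, 6], load = 43
  Machine 2: jobs [16, 11, 10, 4], load = 41
Makespan = max load = 43

43


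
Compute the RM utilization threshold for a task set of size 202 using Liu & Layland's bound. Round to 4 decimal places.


Compute 2^(1/202) = 1.0034373158
Subtract 1: 1.0034373158 - 1 = 0.0034373158
Multiply by n: 202 * 0.0034373158 = 0.6943377916
Round to 4 dp: 0.6943

0.6943


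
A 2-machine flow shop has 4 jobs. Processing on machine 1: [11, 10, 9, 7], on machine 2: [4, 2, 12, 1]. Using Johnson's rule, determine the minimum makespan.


Apply Johnson's rule:
  Group 1 (a <= b): [(3, 9, 12)]
  Group 2 (a > b): [(1, 11, 4), (2, 10, 2), (4, 7, 1)]
Optimal job order: [3, 1, 2, 4]
Schedule:
  Job 3: M1 done at 9, M2 done at 21
  Job 1: M1 done at 20, M2 done at 25
  Job 2: M1 done at 30, M2 done at 32
  Job 4: M1 done at 37, M2 done at 38
Makespan = 38

38


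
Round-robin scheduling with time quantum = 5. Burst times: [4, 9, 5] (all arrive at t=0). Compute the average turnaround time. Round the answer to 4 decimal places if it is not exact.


Time quantum = 5
Execution trace:
  J1 runs 4 units, time = 4
  J2 runs 5 units, time = 9
  J3 runs 5 units, time = 14
  J2 runs 4 units, time = 18
Finish times: [4, 18, 14]
Average turnaround = 36/3 = 12.0

12.0


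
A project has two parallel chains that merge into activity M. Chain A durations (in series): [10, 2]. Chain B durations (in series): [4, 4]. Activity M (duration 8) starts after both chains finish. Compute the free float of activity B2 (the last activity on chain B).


ES(B2) = sum of predecessors on chain B = 4
EF(B2) = ES + duration = 4 + 4 = 8
Successor of B2 is M. ES(M) = max(sum(A), sum(B)) = max(12, 8) = 12
Free float = ES(successor) - EF(current) = 12 - 8 = 4

4


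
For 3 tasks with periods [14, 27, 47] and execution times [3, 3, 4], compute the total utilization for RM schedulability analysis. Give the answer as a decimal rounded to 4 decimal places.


Compute individual utilizations (exact fractions):
  Task 1: C/T = 3/14 (approx. 0.2143)
  Task 2: C/T = 3/27 = 1/9 (approx. 0.1111)
  Task 3: C/T = 4/47 (approx. 0.0851)
Total utilization U = 3/14 + 1/9 + 4/47 = 2431/5922
Rounded to 4 decimal places: U = 0.4105
RM (Liu & Layland) bound for 3 tasks = 0.779763; compare with U = 2431/5922 (approx. 0.410503)
U <= bound, so schedulable by RM sufficient condition.

0.4105


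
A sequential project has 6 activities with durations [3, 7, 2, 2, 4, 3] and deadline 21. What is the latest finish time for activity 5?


LF(activity 5) = deadline - sum of successor durations
Successors: activities 6 through 6 with durations [3]
Sum of successor durations = 3
LF = 21 - 3 = 18

18


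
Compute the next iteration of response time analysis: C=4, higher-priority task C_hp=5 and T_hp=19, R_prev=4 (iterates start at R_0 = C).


R_next = C + ceil(R_prev / T_hp) * C_hp
ceil(4 / 19) = ceil(0.2105) = 1
Interference = 1 * 5 = 5
R_next = 4 + 5 = 9

9


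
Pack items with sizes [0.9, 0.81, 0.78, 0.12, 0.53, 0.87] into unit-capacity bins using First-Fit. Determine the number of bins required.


Place items sequentially using First-Fit:
  Item 0.9 -> new Bin 1
  Item 0.81 -> new Bin 2
  Item 0.78 -> new Bin 3
  Item 0.12 -> Bin 2 (now 0.93)
  Item 0.53 -> new Bin 4
  Item 0.87 -> new Bin 5
Total bins used = 5

5


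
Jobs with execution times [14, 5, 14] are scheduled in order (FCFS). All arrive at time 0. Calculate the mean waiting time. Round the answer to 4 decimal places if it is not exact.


FCFS order (as given): [14, 5, 14]
Waiting times:
  Job 1: wait = 0
  Job 2: wait = 14
  Job 3: wait = 19
Sum of waiting times = 33
Average waiting time = 33/3 = 11.0

11.0


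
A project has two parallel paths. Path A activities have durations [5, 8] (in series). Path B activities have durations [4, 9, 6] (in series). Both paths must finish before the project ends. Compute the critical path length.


Path A total = 5 + 8 = 13
Path B total = 4 + 9 + 6 = 19
Critical path = longest path = max(13, 19) = 19

19


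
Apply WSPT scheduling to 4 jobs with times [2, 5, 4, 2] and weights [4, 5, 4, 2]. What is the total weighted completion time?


Compute p/w ratios and sort ascending (WSPT): [(2, 4), (5, 5), (4, 4), (2, 2)]
Compute weighted completion times:
  Job (p=2,w=4): C=2, w*C=4*2=8
  Job (p=5,w=5): C=7, w*C=5*7=35
  Job (p=4,w=4): C=11, w*C=4*11=44
  Job (p=2,w=2): C=13, w*C=2*13=26
Total weighted completion time = 113

113


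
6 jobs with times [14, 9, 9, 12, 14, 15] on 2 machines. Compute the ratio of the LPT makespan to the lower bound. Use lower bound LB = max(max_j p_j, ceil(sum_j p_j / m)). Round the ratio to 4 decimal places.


LPT order: [15, 14, 14, 12, 9, 9]
Machine loads after assignment: [36, 37]
LPT makespan = 37
Lower bound = max(max_job, ceil(total/2)) = max(15, 37) = 37
Ratio = 37 / 37 = 1.0

1.0


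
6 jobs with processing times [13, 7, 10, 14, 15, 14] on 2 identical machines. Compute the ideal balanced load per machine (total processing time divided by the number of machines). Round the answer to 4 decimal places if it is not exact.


Total processing time = 13 + 7 + 10 + 14 + 15 + 14 = 73
Number of machines = 2
Ideal balanced load = 73 / 2 = 36.5

36.5


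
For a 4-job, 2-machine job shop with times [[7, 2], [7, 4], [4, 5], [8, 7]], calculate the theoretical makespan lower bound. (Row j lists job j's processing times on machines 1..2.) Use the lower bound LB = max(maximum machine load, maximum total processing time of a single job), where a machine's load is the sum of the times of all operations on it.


Machine loads:
  Machine 1: 7 + 7 + 4 + 8 = 26
  Machine 2: 2 + 4 + 5 + 7 = 18
Max machine load = 26
Job totals:
  Job 1: 9
  Job 2: 11
  Job 3: 9
  Job 4: 15
Max job total = 15
Lower bound = max(26, 15) = 26

26


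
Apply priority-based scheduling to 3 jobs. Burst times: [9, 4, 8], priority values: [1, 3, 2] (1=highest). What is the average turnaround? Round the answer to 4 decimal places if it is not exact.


Sort by priority (ascending = highest first):
Order: [(1, 9), (2, 8), (3, 4)]
Completion times:
  Priority 1, burst=9, C=9
  Priority 2, burst=8, C=17
  Priority 3, burst=4, C=21
Average turnaround = 47/3 = 15.6667

15.6667


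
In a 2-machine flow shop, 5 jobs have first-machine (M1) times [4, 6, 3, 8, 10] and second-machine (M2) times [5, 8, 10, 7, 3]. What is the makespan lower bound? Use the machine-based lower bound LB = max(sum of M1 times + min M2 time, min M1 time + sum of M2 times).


LB1 = sum(M1 times) + min(M2 times) = 31 + 3 = 34
LB2 = min(M1 times) + sum(M2 times) = 3 + 33 = 36
Lower bound = max(LB1, LB2) = max(34, 36) = 36

36


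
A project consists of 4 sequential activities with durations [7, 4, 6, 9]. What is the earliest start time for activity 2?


Activity 2 starts after activities 1 through 1 complete.
Predecessor durations: [7]
ES = 7 = 7

7


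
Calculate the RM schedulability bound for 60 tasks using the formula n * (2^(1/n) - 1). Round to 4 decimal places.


Compute 2^(1/60) = 1.0116194403
Subtract 1: 1.0116194403 - 1 = 0.0116194403
Multiply by n: 60 * 0.0116194403 = 0.6971664180
Round to 4 dp: 0.6972

0.6972


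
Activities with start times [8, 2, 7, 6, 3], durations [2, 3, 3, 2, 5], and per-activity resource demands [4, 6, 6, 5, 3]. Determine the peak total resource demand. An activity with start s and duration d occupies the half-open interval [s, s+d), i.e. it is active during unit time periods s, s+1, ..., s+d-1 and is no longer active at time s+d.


Each activity i is active on [start_i, start_i + duration_i).
Compute total resource usage per time slot:
  t=0: active resources = [], total = 0
  t=1: active resources = [], total = 0
  t=2: active resources = [6], total = 6
  t=3: active resources = [6, 3], total = 9
  t=4: active resources = [6, 3], total = 9
  t=5: active resources = [3], total = 3
  t=6: active resources = [5, 3], total = 8
  t=7: active resources = [6, 5, 3], total = 14
  t=8: active resources = [4, 6], total = 10
  t=9: active resources = [4, 6], total = 10
Peak resource demand = 14

14
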